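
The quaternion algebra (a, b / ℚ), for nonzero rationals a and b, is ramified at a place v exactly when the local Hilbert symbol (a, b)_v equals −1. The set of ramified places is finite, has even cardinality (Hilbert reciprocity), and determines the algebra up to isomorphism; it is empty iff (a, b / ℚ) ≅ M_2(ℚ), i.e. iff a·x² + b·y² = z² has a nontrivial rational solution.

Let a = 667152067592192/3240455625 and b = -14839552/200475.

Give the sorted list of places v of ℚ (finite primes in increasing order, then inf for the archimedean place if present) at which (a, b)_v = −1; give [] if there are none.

(a, b) ≡ (2, -77) mod (ℚ^×)²; places V = {2, 3, 5, 7, 11, 13, 23, ∞}.
(a,b)_3: α=-4, u≡2; β=-6, v≡1 (mod 3); (2|3)=-1, (1|3)=+1; sign (−1)^0·-1^-6·+1^-4 = +1.
(a,b)_7: α=6, u≡2; β=3, v≡5 (mod 7); (2|7)=+1, (5|7)=-1; sign (−1)^0·+1^3·-1^6 = +1.
(a,b)_5: α=-4, u≡3; β=-2, v≡2 (mod 5); (3|5)=-1, (2|5)=-1; sign (−1)^0·-1^-2·-1^-4 = +1.
(a,b)_13: α=2, u≡6; β=2, v≡10 (mod 13); (6|13)=-1, (10|13)=+1; sign (−1)^0·-1^2·+1^2 = +1.
(a,b)_2: α=25, β=8; u≡1, v≡3 (mod 8); ε(u)ε(v)=0·1, αω(v)=25·1, βω(u)=8·0; sum ≡ 1  ⇒  -1.
(a,b)_11: α=-2, u≡2; β=-1, v≡1 (mod 11); (2|11)=-1, (1|11)=+1; sign (−1)^0·-1^-1·+1^-2 = -1.
(a,b)_23: α=-2, u≡6; β=0, v≡20 (mod 23); (6|23)=+1, (20|23)=-1; sign (−1)^0·+1^0·-1^-2 = +1.
(a,b)_∞: sgn(2)=+, sgn(-77)=−, so +1.
|Ram(2, -77)| = 2, even; anisotropic at {2, 11}.

[2, 11]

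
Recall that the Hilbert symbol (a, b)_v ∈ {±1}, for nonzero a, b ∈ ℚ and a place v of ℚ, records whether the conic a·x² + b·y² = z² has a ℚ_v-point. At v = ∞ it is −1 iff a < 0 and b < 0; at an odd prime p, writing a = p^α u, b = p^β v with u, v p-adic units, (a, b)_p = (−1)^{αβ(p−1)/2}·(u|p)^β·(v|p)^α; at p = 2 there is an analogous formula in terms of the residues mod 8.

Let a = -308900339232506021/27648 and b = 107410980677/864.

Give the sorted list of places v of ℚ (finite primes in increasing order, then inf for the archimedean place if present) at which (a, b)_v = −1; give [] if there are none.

(a, b) ≡ (-663, 462) mod (ℚ^×)²; places V = {2, 3, 7, 11, 13, 17, ∞}.
(a,b)_∞: sgn(-663)=−, sgn(462)=+, so +1.
(a,b)_17: α=3, u≡3; β=2, v≡3 (mod 17); (3|17)=-1, (3|17)=-1; sign (−1)^0·-1^2·-1^3 = -1.
(a,b)_3: α=-3, u≡1; β=-3, v≡1 (mod 3); (1|3)=+1, (1|3)=+1; sign (−1)^1·+1^-3·+1^-3 = -1.
(a,b)_7: α=2, u≡1; β=1, v≡5 (mod 7); (1|7)=+1, (5|7)=-1; sign (−1)^0·+1^1·-1^2 = +1.
(a,b)_2: α=-10, β=-5; u≡1, v≡7 (mod 8); ε(u)ε(v)=0·1, αω(v)=-10·0, βω(u)=-5·0; sum ≡ 0  ⇒  +1.
(a,b)_13: α=9, u≡4; β=6, v≡6 (mod 13); (4|13)=+1, (6|13)=-1; sign (−1)^0·+1^6·-1^9 = -1.
(a,b)_11: α=2, u≡2; β=1, v≡4 (mod 11); (2|11)=-1, (4|11)=+1; sign (−1)^0·-1^1·+1^2 = -1.
Ram(-663, 462) = {3, 11, 13, 17}; no ℚ_3-point on the conic.

[3, 11, 13, 17]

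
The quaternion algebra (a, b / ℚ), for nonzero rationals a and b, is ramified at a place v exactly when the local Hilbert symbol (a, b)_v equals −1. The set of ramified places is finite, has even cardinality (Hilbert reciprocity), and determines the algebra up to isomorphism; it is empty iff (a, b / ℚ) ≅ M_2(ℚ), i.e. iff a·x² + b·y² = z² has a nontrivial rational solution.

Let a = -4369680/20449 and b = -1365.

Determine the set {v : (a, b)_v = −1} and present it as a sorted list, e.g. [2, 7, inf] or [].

[2, 3, 5, inf]

(a, b) ≡ (-105, -1365) mod (ℚ^×)²; places V = {2, 3, 5, 7, 11, 13, 17, ∞}.
(a,b)_2: α=4, β=0; u≡7, v≡3 (mod 8); ε(u)ε(v)=1·1, αω(v)=4·1, βω(u)=0·0; sum ≡ 1  ⇒  -1.
(a,b)_17: α=2, u≡12; β=0, v≡12 (mod 17); (12|17)=-1, (12|17)=-1; sign (−1)^0·-1^0·-1^2 = +1.
(a,b)_3: α=3, u≡1; β=1, v≡1 (mod 3); (1|3)=+1, (1|3)=+1; sign (−1)^1·+1^1·+1^3 = -1.
(a,b)_7: α=1, u≡3; β=1, v≡1 (mod 7); (3|7)=-1, (1|7)=+1; sign (−1)^1·-1^1·+1^1 = +1.
(a,b)_∞: sgn(-105)=−, sgn(-1365)=−, so -1.
(a,b)_11: α=-2, u≡1; β=0, v≡10 (mod 11); (1|11)=+1, (10|11)=-1; sign (−1)^0·+1^0·-1^-2 = +1.
(a,b)_13: α=-2, u≡9; β=1, v≡12 (mod 13); (9|13)=+1, (12|13)=+1; sign (−1)^0·+1^1·+1^-2 = +1.
(a,b)_5: α=1, u≡1; β=1, v≡2 (mod 5); (1|5)=+1, (2|5)=-1; sign (−1)^0·+1^1·-1^1 = -1.
Ram(-105, -1365) = {2, 3, 5, ∞}; no ℚ_2-point on the conic.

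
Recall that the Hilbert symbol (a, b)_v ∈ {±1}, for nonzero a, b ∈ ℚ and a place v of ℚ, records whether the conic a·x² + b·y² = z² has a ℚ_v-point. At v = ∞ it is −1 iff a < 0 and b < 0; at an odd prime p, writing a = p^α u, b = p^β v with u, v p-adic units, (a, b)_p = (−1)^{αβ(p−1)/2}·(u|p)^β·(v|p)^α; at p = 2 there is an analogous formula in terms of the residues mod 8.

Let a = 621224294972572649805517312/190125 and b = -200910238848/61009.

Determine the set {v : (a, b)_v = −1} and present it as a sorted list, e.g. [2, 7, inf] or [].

[2, 5, 17, 43]

Mod squares: a ≡ 3296810, b ≡ -659362. Check v ∈ {∞, 2, 3, 5, 11, 13, 17, 19, 23, 41, 43}.
v=13: a=13^-2·(≡3), b=13^-2·(≡11) mod 13; (3|13)=+1, (11|13)=-1; (−1)^{-2·-2·6}·(+1)^-2·(-1)^-2 = +1.
v=17: a=17^3·(≡7), b=17^1·(≡8) mod 17; (7|17)=-1, (8|17)=+1; (−1)^{3·1·8}·(-1)^1·(+1)^3 = -1.
v=11: a=11^5·(≡1), b=11^1·(≡7) mod 11; (1|11)=+1, (7|11)=-1; (−1)^{5·1·5}·(+1)^1·(-1)^5 = +1.
v=5: a=5^-3·(≡2), b=5^0·(≡3) mod 5; (2|5)=-1, (3|5)=-1; (−1)^{-3·0·2}·(-1)^0·(-1)^-3 = -1.
v=∞: 3296810 > 0 and -659362 < 0  ⇒  (a,b)_∞ = +1.
v=43: a=43^3·(≡6), b=43^1·(≡41) mod 43; (6|43)=+1, (41|43)=+1; (−1)^{3·1·21}·(+1)^1·(+1)^3 = -1.
v=3: a=3^-2·(≡2), b=3^2·(≡2) mod 3; (2|3)=-1, (2|3)=-1; (−1)^{-2·2·1}·(-1)^2·(-1)^-2 = +1.
v=2: v_2(a)=9, v_2(b)=7; units ≡ 5, 7 (mod 8); ε·ε+αω+βω = 0·1+9·0+7·1 ≡ 1  ⇒  (a,b)_2 = -1.
v=23: a=23^4·(≡8), b=23^2·(≡9) mod 23; (8|23)=+1, (9|23)=+1; (−1)^{4·2·11}·(+1)^2·(+1)^4 = +1.
v=41: a=41^3·(≡4), b=41^1·(≡39) mod 41; (4|41)=+1, (39|41)=+1; (−1)^{3·1·20}·(+1)^1·(+1)^3 = +1.
v=19: a=19^0·(≡4), b=19^-2·(≡12) mod 19; (4|19)=+1, (12|19)=-1; (−1)^{0·-2·9}·(+1)^-2·(-1)^0 = +1.
(3296810, -659362 / ℚ) ramifies at {2, 5, 17, 43}: a division algebra.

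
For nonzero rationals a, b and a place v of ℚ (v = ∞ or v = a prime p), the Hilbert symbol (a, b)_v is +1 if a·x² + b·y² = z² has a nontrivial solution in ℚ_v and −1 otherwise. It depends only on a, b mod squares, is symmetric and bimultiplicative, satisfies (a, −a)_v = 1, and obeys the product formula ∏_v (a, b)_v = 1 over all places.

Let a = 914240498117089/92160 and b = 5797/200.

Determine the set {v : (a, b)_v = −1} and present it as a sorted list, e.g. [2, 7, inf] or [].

(a, b) ≡ (753610, 11594) mod (ℚ^×)²; places V = {2, 3, 5, 11, 13, 17, 19, 31, ∞}.
(a,b)_∞: sgn(753610)=+, sgn(11594)=+, so +1.
(a,b)_31: α=3, u≡27; β=1, v≡20 (mod 31); (27|31)=-1, (20|31)=+1; sign (−1)^1·-1^1·+1^3 = +1.
(a,b)_11: α=3, u≡2; β=1, v≡5 (mod 11); (2|11)=-1, (5|11)=+1; sign (−1)^1·-1^1·+1^3 = +1.
(a,b)_2: α=-11, β=-3; u≡5, v≡5 (mod 8); ε(u)ε(v)=0·0, αω(v)=-11·1, βω(u)=-3·1; sum ≡ 0  ⇒  +1.
(a,b)_13: α=1, u≡1; β=0, v≡5 (mod 13); (1|13)=+1, (5|13)=-1; sign (−1)^0·+1^0·-1^1 = -1.
(a,b)_3: α=-2, u≡1; β=0, v≡2 (mod 3); (1|3)=+1, (2|3)=-1; sign (−1)^0·+1^0·-1^-2 = +1.
(a,b)_5: α=-1, u≡2; β=-2, v≡4 (mod 5); (2|5)=-1, (4|5)=+1; sign (−1)^0·-1^-2·+1^-1 = +1.
(a,b)_17: α=3, u≡6; β=1, v≡4 (mod 17); (6|17)=-1, (4|17)=+1; sign (−1)^0·-1^1·+1^3 = -1.
(a,b)_19: α=2, u≡18; β=0, v≡4 (mod 19); (18|19)=-1, (4|19)=+1; sign (−1)^0·-1^0·+1^2 = +1.
Ram(753610, 11594) = {13, 17}; no ℚ_13-point on the conic.

[13, 17]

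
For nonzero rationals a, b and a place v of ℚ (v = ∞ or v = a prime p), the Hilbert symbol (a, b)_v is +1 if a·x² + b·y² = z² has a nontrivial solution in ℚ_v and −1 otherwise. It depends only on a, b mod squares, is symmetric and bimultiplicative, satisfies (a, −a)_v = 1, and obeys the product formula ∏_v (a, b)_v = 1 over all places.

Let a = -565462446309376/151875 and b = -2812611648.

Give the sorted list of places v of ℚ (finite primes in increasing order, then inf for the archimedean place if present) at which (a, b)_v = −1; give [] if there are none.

Mod squares: a ≡ -74613, b ≡ -121737. Check v ∈ {∞, 2, 3, 5, 7, 11, 17, 19, 31}.
v=31: a=31^2·(≡2), b=31^1·(≡28) mod 31; (2|31)=+1, (28|31)=+1; (−1)^{2·1·15}·(+1)^1·(+1)^2 = +1.
v=7: a=7^1·(≡2), b=7^1·(≡2) mod 7; (2|7)=+1, (2|7)=+1; (−1)^{1·1·3}·(+1)^1·(+1)^1 = -1.
v=2: v_2(a)=16, v_2(b)=6; units ≡ 3, 7 (mod 8); ε·ε+αω+βω = 1·1+16·0+6·1 ≡ 1  ⇒  (a,b)_2 = -1.
v=11: a=11^1·(≡4), b=11^1·(≡7) mod 11; (4|11)=+1, (7|11)=-1; (−1)^{1·1·5}·(+1)^1·(-1)^1 = +1.
v=17: a=17^1·(≡12), b=17^1·(≡13) mod 17; (12|17)=-1, (13|17)=+1; (−1)^{1·1·8}·(-1)^1·(+1)^1 = -1.
v=5: a=5^-4·(≡3), b=5^0·(≡2) mod 5; (3|5)=-1, (2|5)=-1; (−1)^{-4·0·2}·(-1)^0·(-1)^-4 = +1.
v=19: a=19^3·(≡9), b=19^2·(≡10) mod 19; (9|19)=+1, (10|19)=-1; (−1)^{3·2·9}·(+1)^2·(-1)^3 = -1.
v=3: a=3^-5·(≡2), b=3^1·(≡2) mod 3; (2|3)=-1, (2|3)=-1; (−1)^{-5·1·1}·(-1)^1·(-1)^-5 = -1.
v=∞: -74613 < 0 and -121737 < 0  ⇒  (a,b)_∞ = -1.
(-74613, -121737 / ℚ) ramifies at {2, 3, 7, 17, 19, ∞}: a division algebra.

[2, 3, 7, 17, 19, inf]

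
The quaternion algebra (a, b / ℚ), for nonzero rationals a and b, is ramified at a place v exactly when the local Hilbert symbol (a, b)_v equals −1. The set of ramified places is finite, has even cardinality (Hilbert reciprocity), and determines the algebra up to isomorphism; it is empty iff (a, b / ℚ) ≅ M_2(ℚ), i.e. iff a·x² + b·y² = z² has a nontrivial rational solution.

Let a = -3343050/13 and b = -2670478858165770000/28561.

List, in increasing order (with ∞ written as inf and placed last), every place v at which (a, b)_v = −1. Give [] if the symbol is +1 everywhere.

[2, 13, 19, 23, 41, inf]

Mod squares: a ≡ -193154, b ≡ -59737. Check v ∈ {∞, 2, 3, 5, 13, 17, 19, 23, 31, 41, 47}.
v=47: a=47^0·(≡1), b=47^1·(≡40) mod 47; (1|47)=+1, (40|47)=-1; (−1)^{0·1·23}·(+1)^1·(-1)^0 = +1.
v=5: a=5^2·(≡1), b=5^4·(≡3) mod 5; (1|5)=+1, (3|5)=-1; (−1)^{2·4·2}·(+1)^4·(-1)^2 = +1.
v=3: a=3^2·(≡1), b=3^4·(≡2) mod 3; (1|3)=+1, (2|3)=-1; (−1)^{2·4·1}·(+1)^4·(-1)^2 = +1.
v=23: a=23^1·(≡22), b=23^2·(≡20) mod 23; (22|23)=-1, (20|23)=-1; (−1)^{1·2·11}·(-1)^2·(-1)^1 = -1.
v=19: a=19^1·(≡8), b=19^2·(≡14) mod 19; (8|19)=-1, (14|19)=-1; (−1)^{1·2·9}·(-1)^2·(-1)^1 = -1.
v=2: v_2(a)=1, v_2(b)=4; units ≡ 7, 7 (mod 8); ε·ε+αω+βω = 1·1+1·0+4·0 ≡ 1  ⇒  (a,b)_2 = -1.
v=17: a=17^1·(≡7), b=17^2·(≡8) mod 17; (7|17)=-1, (8|17)=+1; (−1)^{1·2·8}·(-1)^2·(+1)^1 = +1.
v=13: a=13^-1·(≡4), b=13^-4·(≡2) mod 13; (4|13)=+1, (2|13)=-1; (−1)^{-1·-4·6}·(+1)^-4·(-1)^-1 = -1.
v=∞: -193154 < 0 and -59737 < 0  ⇒  (a,b)_∞ = -1.
v=31: a=31^0·(≡4), b=31^1·(≡17) mod 31; (4|31)=+1, (17|31)=-1; (−1)^{0·1·15}·(+1)^1·(-1)^0 = +1.
v=41: a=41^0·(≡29), b=41^1·(≡24) mod 41; (29|41)=-1, (24|41)=-1; (−1)^{0·1·20}·(-1)^1·(-1)^0 = -1.
|Ram(-193154, -59737)| = 6, even; anisotropic at {2, 13, 19, 23, 41, ∞}.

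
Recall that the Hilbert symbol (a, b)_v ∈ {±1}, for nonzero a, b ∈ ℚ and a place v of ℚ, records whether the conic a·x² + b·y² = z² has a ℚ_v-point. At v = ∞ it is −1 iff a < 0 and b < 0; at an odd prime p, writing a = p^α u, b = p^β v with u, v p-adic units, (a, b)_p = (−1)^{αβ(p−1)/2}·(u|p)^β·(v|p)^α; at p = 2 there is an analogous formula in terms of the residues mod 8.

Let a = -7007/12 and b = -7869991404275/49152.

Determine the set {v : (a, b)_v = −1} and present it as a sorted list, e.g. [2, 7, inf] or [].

Mod squares: a ≡ -429, b ≡ -33. Check v ∈ {∞, 2, 3, 5, 7, 11, 13}.
v=∞: -429 < 0 and -33 < 0  ⇒  (a,b)_∞ = -1.
v=3: a=3^-1·(≡1), b=3^-1·(≡1) mod 3; (1|3)=+1, (1|3)=+1; (−1)^{-1·-1·1}·(+1)^-1·(+1)^-1 = -1.
v=7: a=7^2·(≡5), b=7^2·(≡2) mod 7; (5|7)=-1, (2|7)=+1; (−1)^{2·2·3}·(-1)^2·(+1)^2 = +1.
v=5: a=5^0·(≡4), b=5^2·(≡2) mod 5; (4|5)=+1, (2|5)=-1; (−1)^{0·2·2}·(+1)^2·(-1)^0 = +1.
v=2: v_2(a)=-2, v_2(b)=-14; units ≡ 3, 7 (mod 8); ε·ε+αω+βω = 1·1+-2·0+-14·1 ≡ 1  ⇒  (a,b)_2 = -1.
v=11: a=11^1·(≡1), b=11^3·(≡2) mod 11; (1|11)=+1, (2|11)=-1; (−1)^{1·3·5}·(+1)^3·(-1)^1 = +1.
v=13: a=13^1·(≡6), b=13^6·(≡2) mod 13; (6|13)=-1, (2|13)=-1; (−1)^{1·6·6}·(-1)^6·(-1)^1 = -1.
(-429, -33 / ℚ) ramifies at {2, 3, 13, ∞}: a division algebra.

[2, 3, 13, inf]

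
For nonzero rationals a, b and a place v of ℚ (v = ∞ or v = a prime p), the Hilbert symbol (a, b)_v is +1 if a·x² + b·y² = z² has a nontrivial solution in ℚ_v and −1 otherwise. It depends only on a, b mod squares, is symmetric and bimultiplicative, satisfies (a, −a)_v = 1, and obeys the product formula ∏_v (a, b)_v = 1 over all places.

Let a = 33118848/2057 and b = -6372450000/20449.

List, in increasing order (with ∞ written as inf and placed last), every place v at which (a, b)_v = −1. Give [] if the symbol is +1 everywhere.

[2, 17]

(a, b) ≡ (714, -5) mod (ℚ^×)²; places V = {2, 3, 5, 7, 11, 13, 17, 37, ∞}.
(a,b)_37: α=2, u≡30; β=0, v≡32 (mod 37); (30|37)=+1, (32|37)=-1; sign (−1)^0·+1^0·-1^2 = +1.
(a,b)_17: α=-1, u≡13; β=2, v≡7 (mod 17); (13|17)=+1, (7|17)=-1; sign (−1)^0·+1^2·-1^-1 = -1.
(a,b)_13: α=0, u≡3; β=-2, v≡8 (mod 13); (3|13)=+1, (8|13)=-1; sign (−1)^0·+1^-2·-1^0 = +1.
(a,b)_3: α=3, u≡1; β=2, v≡1 (mod 3); (1|3)=+1, (1|3)=+1; sign (−1)^0·+1^2·+1^3 = +1.
(a,b)_11: α=-2, u≡8; β=-2, v≡10 (mod 11); (8|11)=-1, (10|11)=-1; sign (−1)^0·-1^-2·-1^-2 = +1.
(a,b)_∞: sgn(714)=+, sgn(-5)=−, so +1.
(a,b)_2: α=7, β=4; u≡5, v≡3 (mod 8); ε(u)ε(v)=0·1, αω(v)=7·1, βω(u)=4·1; sum ≡ 1  ⇒  -1.
(a,b)_7: α=1, u≡1; β=2, v≡2 (mod 7); (1|7)=+1, (2|7)=+1; sign (−1)^0·+1^2·+1^1 = +1.
(a,b)_5: α=0, u≡4; β=5, v≡4 (mod 5); (4|5)=+1, (4|5)=+1; sign (−1)^0·+1^5·+1^0 = +1.
(714, -5 / ℚ) ramifies at {2, 17}: a division algebra.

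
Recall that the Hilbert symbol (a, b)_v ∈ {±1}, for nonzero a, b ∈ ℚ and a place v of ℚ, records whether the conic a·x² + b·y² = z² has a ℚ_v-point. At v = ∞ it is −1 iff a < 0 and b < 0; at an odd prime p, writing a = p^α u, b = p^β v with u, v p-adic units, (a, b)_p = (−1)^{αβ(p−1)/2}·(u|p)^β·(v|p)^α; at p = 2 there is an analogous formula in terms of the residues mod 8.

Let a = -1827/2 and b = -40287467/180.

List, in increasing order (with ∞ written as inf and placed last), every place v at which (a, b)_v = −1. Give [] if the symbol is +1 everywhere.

[7, 19, 29, inf]

Mod squares: a ≡ -406, b ≡ -697015. Check v ∈ {∞, 2, 3, 5, 7, 11, 17, 19, 23, 29}.
v=∞: -406 < 0 and -697015 < 0  ⇒  (a,b)_∞ = -1.
v=19: a=19^0·(≡8), b=19^1·(≡5) mod 19; (8|19)=-1, (5|19)=+1; (−1)^{0·1·9}·(-1)^1·(+1)^0 = -1.
v=23: a=23^0·(≡18), b=23^1·(≡16) mod 23; (18|23)=+1, (16|23)=+1; (−1)^{0·1·11}·(+1)^1·(+1)^0 = +1.
v=29: a=29^1·(≡12), b=29^1·(≡23) mod 29; (12|29)=-1, (23|29)=+1; (−1)^{1·1·14}·(-1)^1·(+1)^1 = -1.
v=3: a=3^2·(≡2), b=3^-2·(≡2) mod 3; (2|3)=-1, (2|3)=-1; (−1)^{2·-2·1}·(-1)^-2·(-1)^2 = +1.
v=2: v_2(a)=-1, v_2(b)=-2; units ≡ 5, 1 (mod 8); ε·ε+αω+βω = 0·0+-1·0+-2·1 ≡ 0  ⇒  (a,b)_2 = +1.
v=5: a=5^0·(≡4), b=5^-1·(≡3) mod 5; (4|5)=+1, (3|5)=-1; (−1)^{0·-1·2}·(+1)^-1·(-1)^0 = +1.
v=11: a=11^0·(≡5), b=11^1·(≡2) mod 11; (5|11)=+1, (2|11)=-1; (−1)^{0·1·5}·(+1)^1·(-1)^0 = +1.
v=7: a=7^1·(≡6), b=7^0·(≡5) mod 7; (6|7)=-1, (5|7)=-1; (−1)^{1·0·3}·(-1)^0·(-1)^1 = -1.
v=17: a=17^0·(≡13), b=17^2·(≡15) mod 17; (13|17)=+1, (15|17)=+1; (−1)^{0·2·8}·(+1)^2·(+1)^0 = +1.
Ram(-406, -697015) = {7, 19, 29, ∞}; no ℚ_7-point on the conic.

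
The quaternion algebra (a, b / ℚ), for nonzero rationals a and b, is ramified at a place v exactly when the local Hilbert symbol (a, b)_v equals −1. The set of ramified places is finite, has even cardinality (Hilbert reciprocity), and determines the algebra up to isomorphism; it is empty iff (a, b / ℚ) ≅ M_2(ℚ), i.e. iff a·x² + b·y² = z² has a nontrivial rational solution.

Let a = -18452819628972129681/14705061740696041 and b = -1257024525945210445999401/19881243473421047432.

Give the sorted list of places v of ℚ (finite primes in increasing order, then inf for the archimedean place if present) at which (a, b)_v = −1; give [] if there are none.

(a, b) ≡ (-12369, -24738) mod (ℚ^×)²; places V = {2, 3, 7, 11, 13, 19, 29, 31, 37, 41, 43, ∞}.
(a,b)_13: α=-4, u≡11; β=-6, v≡3 (mod 13); (11|13)=-1, (3|13)=+1; sign (−1)^0·-1^-6·+1^-4 = +1.
(a,b)_41: α=-2, u≡28; β=-2, v≡14 (mod 41); (28|41)=-1, (14|41)=-1; sign (−1)^0·-1^-2·-1^-2 = +1.
(a,b)_7: α=3, u≡2; β=3, v≡1 (mod 7); (2|7)=+1, (1|7)=+1; sign (−1)^1·+1^3·+1^3 = -1.
(a,b)_43: α=-2, u≡14; β=-2, v≡27 (mod 43); (14|43)=+1, (27|43)=-1; sign (−1)^0·+1^-2·-1^-2 = +1.
(a,b)_37: α=-2, u≡36; β=-2, v≡22 (mod 37); (36|37)=+1, (22|37)=-1; sign (−1)^0·+1^-2·-1^-2 = +1.
(a,b)_11: α=-2, u≡10; β=-2, v≡9 (mod 11); (10|11)=-1, (9|11)=+1; sign (−1)^0·-1^-2·+1^-2 = +1.
(a,b)_31: α=1, u≡25; β=1, v≡7 (mod 31); (25|31)=+1, (7|31)=+1; sign (−1)^1·+1^1·+1^1 = -1.
(a,b)_∞: sgn(-12369)=−, sgn(-24738)=−, so -1.
(a,b)_19: α=1, u≡3; β=1, v≡6 (mod 19); (3|19)=-1, (6|19)=+1; sign (−1)^1·-1^1·+1^1 = +1.
(a,b)_2: α=0, β=-3; u≡7, v≡7 (mod 8); ε(u)ε(v)=1·1, αω(v)=0·0, βω(u)=-3·0; sum ≡ 1  ⇒  -1.
(a,b)_29: α=4, u≡3; β=6, v≡28 (mod 29); (3|29)=-1, (28|29)=+1; sign (−1)^0·-1^6·+1^4 = +1.
(a,b)_3: α=17, u≡2; β=21, v≡1 (mod 3); (2|3)=-1, (1|3)=+1; sign (−1)^1·-1^21·+1^17 = +1.
(-12369, -24738 / ℚ) ramifies at {2, 7, 31, ∞}: a division algebra.

[2, 7, 31, inf]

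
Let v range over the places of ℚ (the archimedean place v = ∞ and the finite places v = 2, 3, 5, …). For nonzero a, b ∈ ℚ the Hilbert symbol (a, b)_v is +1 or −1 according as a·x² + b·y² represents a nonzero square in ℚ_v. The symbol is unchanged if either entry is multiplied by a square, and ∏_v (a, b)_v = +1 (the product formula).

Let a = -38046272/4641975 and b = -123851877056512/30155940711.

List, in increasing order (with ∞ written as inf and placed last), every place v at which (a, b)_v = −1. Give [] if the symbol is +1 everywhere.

[11, 13, 17, inf]

Mod squares: a ≡ -663, b ≡ -7293. Check v ∈ {∞, 2, 3, 5, 11, 13, 17, 23, 31}.
v=13: a=13^-1·(≡12), b=13^-3·(≡8) mod 13; (12|13)=+1, (8|13)=-1; (−1)^{-1·-3·6}·(+1)^-3·(-1)^-1 = -1.
v=∞: -663 < 0 and -7293 < 0  ⇒  (a,b)_∞ = -1.
v=31: a=31^0·(≡7), b=31^-2·(≡11) mod 31; (7|31)=+1, (11|31)=-1; (−1)^{0·-2·15}·(+1)^-2·(-1)^0 = +1.
v=17: a=17^3·(≡7), b=17^5·(≡2) mod 17; (7|17)=-1, (2|17)=+1; (−1)^{3·5·8}·(-1)^5·(+1)^3 = -1.
v=11: a=11^2·(≡10), b=11^3·(≡7) mod 11; (10|11)=-1, (7|11)=-1; (−1)^{2·3·5}·(-1)^3·(-1)^2 = -1.
v=23: a=23^-2·(≡12), b=23^-2·(≡10) mod 23; (12|23)=+1, (10|23)=-1; (−1)^{-2·-2·11}·(+1)^-2·(-1)^-2 = +1.
v=3: a=3^-3·(≡1), b=3^-3·(≡2) mod 3; (1|3)=+1, (2|3)=-1; (−1)^{-3·-3·1}·(+1)^-3·(-1)^-3 = +1.
v=2: v_2(a)=6, v_2(b)=16; units ≡ 1, 3 (mod 8); ε·ε+αω+βω = 0·1+6·1+16·0 ≡ 0  ⇒  (a,b)_2 = +1.
v=5: a=5^-2·(≡2), b=5^0·(≡3) mod 5; (2|5)=-1, (3|5)=-1; (−1)^{-2·0·2}·(-1)^0·(-1)^-2 = +1.
(-663, -7293 / ℚ) ramifies at {11, 13, 17, ∞}: a division algebra.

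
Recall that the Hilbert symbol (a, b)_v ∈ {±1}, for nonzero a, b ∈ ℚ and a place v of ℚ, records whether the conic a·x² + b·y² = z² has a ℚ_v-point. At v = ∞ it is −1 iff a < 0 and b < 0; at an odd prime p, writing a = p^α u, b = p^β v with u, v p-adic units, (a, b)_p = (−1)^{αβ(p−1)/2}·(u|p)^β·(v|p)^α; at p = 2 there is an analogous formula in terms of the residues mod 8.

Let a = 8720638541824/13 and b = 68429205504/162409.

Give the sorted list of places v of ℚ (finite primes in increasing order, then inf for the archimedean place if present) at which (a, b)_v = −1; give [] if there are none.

(a, b) ≡ (128557, 29) mod (ℚ^×)²; places V = {2, 3, 11, 13, 23, 29, 31, ∞}.
(a,b)_3: α=0, u≡1; β=2, v≡2 (mod 3); (1|3)=+1, (2|3)=-1; sign (−1)^0·+1^2·-1^0 = +1.
(a,b)_13: α=-1, u≡1; β=-2, v≡3 (mod 13); (1|13)=+1, (3|13)=+1; sign (−1)^0·+1^-2·+1^-1 = +1.
(a,b)_29: α=3, u≡1; β=1, v≡13 (mod 29); (1|29)=+1, (13|29)=+1; sign (−1)^0·+1^1·+1^3 = +1.
(a,b)_11: α=1, u≡9; β=2, v≡2 (mod 11); (9|11)=+1, (2|11)=-1; sign (−1)^0·+1^2·-1^1 = -1.
(a,b)_23: α=0, u≡17; β=2, v≡16 (mod 23); (17|23)=-1, (16|23)=+1; sign (−1)^0·-1^2·+1^0 = +1.
(a,b)_2: α=20, β=12; u≡5, v≡5 (mod 8); ε(u)ε(v)=0·0, αω(v)=20·1, βω(u)=12·1; sum ≡ 0  ⇒  +1.
(a,b)_∞: sgn(128557)=+, sgn(29)=+, so +1.
(a,b)_31: α=1, u≡29; β=-2, v≡22 (mod 31); (29|31)=-1, (22|31)=-1; sign (−1)^0·-1^-2·-1^1 = -1.
(128557, 29 / ℚ) ramifies at {11, 31}: a division algebra.

[11, 31]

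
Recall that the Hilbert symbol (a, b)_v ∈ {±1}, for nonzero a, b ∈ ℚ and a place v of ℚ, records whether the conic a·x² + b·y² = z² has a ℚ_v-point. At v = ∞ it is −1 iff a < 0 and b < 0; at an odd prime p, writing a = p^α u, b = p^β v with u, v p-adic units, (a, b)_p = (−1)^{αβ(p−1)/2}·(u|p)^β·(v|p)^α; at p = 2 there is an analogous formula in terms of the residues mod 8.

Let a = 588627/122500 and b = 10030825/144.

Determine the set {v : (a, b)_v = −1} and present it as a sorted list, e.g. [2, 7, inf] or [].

[31, 43]

Mod squares: a ≡ 43, b ≡ 217. Check v ∈ {∞, 2, 3, 5, 7, 13, 31, 43}.
v=2: v_2(a)=-2, v_2(b)=-4; units ≡ 3, 1 (mod 8); ε·ε+αω+βω = 1·0+-2·0+-4·1 ≡ 0  ⇒  (a,b)_2 = +1.
v=5: a=5^-4·(≡2), b=5^2·(≡2) mod 5; (2|5)=-1, (2|5)=-1; (−1)^{-4·2·2}·(-1)^2·(-1)^-4 = +1.
v=31: a=31^0·(≡13), b=31^1·(≡20) mod 31; (13|31)=-1, (20|31)=+1; (−1)^{0·1·15}·(-1)^1·(+1)^0 = -1.
v=43: a=43^1·(≡4), b=43^2·(≡32) mod 43; (4|43)=+1, (32|43)=-1; (−1)^{1·2·21}·(+1)^2·(-1)^1 = -1.
v=∞: 43 > 0 and 217 > 0  ⇒  (a,b)_∞ = +1.
v=3: a=3^4·(≡1), b=3^-2·(≡1) mod 3; (1|3)=+1, (1|3)=+1; (−1)^{4·-2·1}·(+1)^-2·(+1)^4 = +1.
v=7: a=7^-2·(≡4), b=7^1·(≡3) mod 7; (4|7)=+1, (3|7)=-1; (−1)^{-2·1·3}·(+1)^1·(-1)^-2 = +1.
v=13: a=13^2·(≡12), b=13^0·(≡12) mod 13; (12|13)=+1, (12|13)=+1; (−1)^{2·0·6}·(+1)^0·(+1)^2 = +1.
(43, 217 / ℚ) ramifies at {31, 43}: a division algebra.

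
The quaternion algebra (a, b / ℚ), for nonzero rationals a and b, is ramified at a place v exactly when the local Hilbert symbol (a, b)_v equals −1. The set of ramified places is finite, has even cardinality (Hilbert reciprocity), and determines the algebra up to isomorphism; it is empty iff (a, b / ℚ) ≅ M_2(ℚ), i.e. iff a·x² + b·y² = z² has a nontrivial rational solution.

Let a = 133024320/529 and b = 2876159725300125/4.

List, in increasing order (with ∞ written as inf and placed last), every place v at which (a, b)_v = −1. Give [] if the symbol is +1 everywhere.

[3, 11, 17, 19]

(a, b) ≡ (230945, 2805) mod (ℚ^×)²; places V = {2, 3, 5, 11, 13, 17, 19, 23, ∞}.
(a,b)_13: α=1, u≡6; β=0, v≡1 (mod 13); (6|13)=-1, (1|13)=+1; sign (−1)^0·-1^0·+1^1 = +1.
(a,b)_19: α=1, u≡10; β=4, v≡14 (mod 19); (10|19)=-1, (14|19)=-1; sign (−1)^0·-1^4·-1^1 = -1.
(a,b)_5: α=1, u≡1; β=3, v≡4 (mod 5); (1|5)=+1, (4|5)=+1; sign (−1)^0·+1^3·+1^1 = +1.
(a,b)_3: α=2, u≡2; β=3, v≡2 (mod 3); (2|3)=-1, (2|3)=-1; sign (−1)^0·-1^3·-1^2 = -1.
(a,b)_17: α=1, u≡15; β=3, v≡10 (mod 17); (15|17)=+1, (10|17)=-1; sign (−1)^0·+1^3·-1^1 = -1.
(a,b)_11: α=1, u≡6; β=3, v≡8 (mod 11); (6|11)=-1, (8|11)=-1; sign (−1)^1·-1^3·-1^1 = -1.
(a,b)_2: α=6, β=-2; u≡1, v≡5 (mod 8); ε(u)ε(v)=0·0, αω(v)=6·1, βω(u)=-2·0; sum ≡ 0  ⇒  +1.
(a,b)_∞: sgn(230945)=+, sgn(2805)=+, so +1.
(a,b)_23: α=-2, u≡2; β=0, v≡5 (mod 23); (2|23)=+1, (5|23)=-1; sign (−1)^0·+1^0·-1^-2 = +1.
Ram(230945, 2805) = {3, 11, 17, 19}; no ℚ_3-point on the conic.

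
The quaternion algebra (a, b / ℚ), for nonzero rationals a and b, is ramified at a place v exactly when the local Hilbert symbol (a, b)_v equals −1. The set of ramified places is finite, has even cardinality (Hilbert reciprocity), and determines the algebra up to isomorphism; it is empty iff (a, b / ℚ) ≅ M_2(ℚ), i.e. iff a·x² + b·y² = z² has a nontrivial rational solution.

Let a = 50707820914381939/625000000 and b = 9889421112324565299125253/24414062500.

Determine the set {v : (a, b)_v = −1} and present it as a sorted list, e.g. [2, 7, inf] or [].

[23, 29, 37, 43]

(a, b) ≡ (7428379, 37) mod (ℚ^×)²; places V = {2, 3, 5, 7, 11, 19, 23, 29, 37, 43, ∞}.
(a,b)_19: α=0, u≡9; β=2, v≡3 (mod 19); (9|19)=+1, (3|19)=-1; sign (−1)^0·+1^2·-1^0 = +1.
(a,b)_5: α=-10, u≡1; β=-14, v≡2 (mod 5); (1|5)=+1, (2|5)=-1; sign (−1)^0·+1^-14·-1^-10 = +1.
(a,b)_3: α=0, u≡1; β=4, v≡1 (mod 3); (1|3)=+1, (1|3)=+1; sign (−1)^0·+1^4·+1^0 = +1.
(a,b)_11: α=2, u≡7; β=2, v≡3 (mod 11); (7|11)=-1, (3|11)=+1; sign (−1)^0·-1^2·+1^2 = +1.
(a,b)_7: α=3, u≡2; β=2, v≡4 (mod 7); (2|7)=+1, (4|7)=+1; sign (−1)^0·+1^2·+1^3 = +1.
(a,b)_43: α=1, u≡8; β=2, v≡3 (mod 43); (8|43)=-1, (3|43)=-1; sign (−1)^0·-1^2·-1^1 = -1.
(a,b)_37: α=3, u≡20; β=5, v≡12 (mod 37); (20|37)=-1, (12|37)=+1; sign (−1)^0·-1^5·+1^3 = -1.
(a,b)_∞: sgn(7428379)=+, sgn(37)=+, so +1.
(a,b)_29: α=3, u≡28; β=2, v≡10 (mod 29); (28|29)=+1, (10|29)=-1; sign (−1)^0·+1^2·-1^3 = -1.
(a,b)_23: α=1, u≡14; β=2, v≡7 (mod 23); (14|23)=-1, (7|23)=-1; sign (−1)^0·-1^2·-1^1 = -1.
(a,b)_2: α=-6, β=-2; u≡3, v≡5 (mod 8); ε(u)ε(v)=1·0, αω(v)=-6·1, βω(u)=-2·1; sum ≡ 0  ⇒  +1.
(7428379, 37 / ℚ) ramifies at {23, 29, 37, 43}: a division algebra.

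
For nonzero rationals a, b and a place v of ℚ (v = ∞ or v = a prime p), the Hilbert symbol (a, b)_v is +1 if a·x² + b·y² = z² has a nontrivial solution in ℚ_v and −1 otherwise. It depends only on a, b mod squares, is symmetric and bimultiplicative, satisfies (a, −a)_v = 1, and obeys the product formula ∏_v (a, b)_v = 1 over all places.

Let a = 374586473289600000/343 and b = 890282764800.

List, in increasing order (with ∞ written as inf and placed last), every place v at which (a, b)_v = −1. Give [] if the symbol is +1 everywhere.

[2, 5, 11, 17]

(a, b) ≡ (5005, 442) mod (ℚ^×)²; places V = {2, 3, 5, 7, 11, 13, 17, ∞}.
(a,b)_∞: sgn(5005)=+, sgn(442)=+, so +1.
(a,b)_11: α=3, u≡3; β=2, v≡2 (mod 11); (3|11)=+1, (2|11)=-1; sign (−1)^0·+1^2·-1^3 = -1.
(a,b)_5: α=5, u≡4; β=2, v≡2 (mod 5); (4|5)=+1, (2|5)=-1; sign (−1)^0·+1^2·-1^5 = -1.
(a,b)_3: α=4, u≡1; β=2, v≡1 (mod 3); (1|3)=+1, (1|3)=+1; sign (−1)^0·+1^2·+1^4 = +1.
(a,b)_2: α=10, β=9; u≡5, v≡5 (mod 8); ε(u)ε(v)=0·0, αω(v)=10·1, βω(u)=9·1; sum ≡ 1  ⇒  -1.
(a,b)_17: α=4, u≡3; β=3, v≡4 (mod 17); (3|17)=-1, (4|17)=+1; sign (−1)^0·-1^3·+1^4 = -1.
(a,b)_7: α=-3, u≡2; β=0, v≡2 (mod 7); (2|7)=+1, (2|7)=+1; sign (−1)^0·+1^0·+1^-3 = +1.
(a,b)_13: α=1, u≡11; β=1, v≡11 (mod 13); (11|13)=-1, (11|13)=-1; sign (−1)^0·-1^1·-1^1 = +1.
Ram(5005, 442) = {2, 5, 11, 17}; no ℚ_2-point on the conic.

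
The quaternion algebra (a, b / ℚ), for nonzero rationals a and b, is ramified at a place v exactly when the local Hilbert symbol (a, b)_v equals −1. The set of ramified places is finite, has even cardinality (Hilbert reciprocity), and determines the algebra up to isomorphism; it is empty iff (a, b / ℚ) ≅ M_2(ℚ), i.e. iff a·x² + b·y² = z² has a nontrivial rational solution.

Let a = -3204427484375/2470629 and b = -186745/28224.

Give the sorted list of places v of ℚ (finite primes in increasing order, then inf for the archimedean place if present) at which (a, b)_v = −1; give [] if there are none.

Mod squares: a ≡ -88179, b ≡ -1105. Check v ∈ {∞, 2, 3, 5, 7, 13, 17, 19}.
v=∞: -88179 < 0 and -1105 < 0  ⇒  (a,b)_∞ = -1.
v=3: a=3^-1·(≡1), b=3^-2·(≡2) mod 3; (1|3)=+1, (2|3)=-1; (−1)^{-1·-2·1}·(+1)^-2·(-1)^-1 = -1.
v=13: a=13^3·(≡4), b=13^3·(≡6) mod 13; (4|13)=+1, (6|13)=-1; (−1)^{3·3·6}·(+1)^3·(-1)^3 = -1.
v=17: a=17^3·(≡9), b=17^1·(≡12) mod 17; (9|17)=+1, (12|17)=-1; (−1)^{3·1·8}·(+1)^1·(-1)^3 = -1.
v=5: a=5^6·(≡4), b=5^1·(≡4) mod 5; (4|5)=+1, (4|5)=+1; (−1)^{6·1·2}·(+1)^1·(+1)^6 = +1.
v=19: a=19^1·(≡13), b=19^0·(≡7) mod 19; (13|19)=-1, (7|19)=+1; (−1)^{1·0·9}·(-1)^0·(+1)^1 = +1.
v=2: v_2(a)=0, v_2(b)=-6; units ≡ 5, 7 (mod 8); ε·ε+αω+βω = 0·1+0·0+-6·1 ≡ 0  ⇒  (a,b)_2 = +1.
v=7: a=7^-7·(≡3), b=7^-2·(≡4) mod 7; (3|7)=-1, (4|7)=+1; (−1)^{-7·-2·3}·(-1)^-2·(+1)^-7 = +1.
(-88179, -1105 / ℚ) ramifies at {3, 13, 17, ∞}: a division algebra.

[3, 13, 17, inf]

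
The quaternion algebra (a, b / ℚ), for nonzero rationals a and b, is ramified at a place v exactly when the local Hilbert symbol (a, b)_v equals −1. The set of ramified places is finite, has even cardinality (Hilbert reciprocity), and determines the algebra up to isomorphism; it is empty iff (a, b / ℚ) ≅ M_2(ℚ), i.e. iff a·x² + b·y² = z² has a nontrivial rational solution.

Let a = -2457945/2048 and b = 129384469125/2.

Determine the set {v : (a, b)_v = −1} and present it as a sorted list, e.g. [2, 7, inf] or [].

Mod squares: a ≡ -210, b ≡ 170. Check v ∈ {∞, 2, 3, 5, 7, 17}.
v=5: a=5^1·(≡2), b=5^3·(≡4) mod 5; (2|5)=-1, (4|5)=+1; (−1)^{1·3·2}·(-1)^3·(+1)^1 = -1.
v=7: a=7^1·(≡5), b=7^0·(≡1) mod 7; (5|7)=-1, (1|7)=+1; (−1)^{1·0·3}·(-1)^0·(+1)^1 = +1.
v=∞: -210 < 0 and 170 > 0  ⇒  (a,b)_∞ = +1.
v=3: a=3^5·(≡2), b=3^6·(≡2) mod 3; (2|3)=-1, (2|3)=-1; (−1)^{5·6·1}·(-1)^6·(-1)^5 = -1.
v=17: a=17^2·(≡10), b=17^5·(≡11) mod 17; (10|17)=-1, (11|17)=-1; (−1)^{2·5·8}·(-1)^5·(-1)^2 = -1.
v=2: v_2(a)=-11, v_2(b)=-1; units ≡ 7, 5 (mod 8); ε·ε+αω+βω = 1·0+-11·1+-1·0 ≡ 1  ⇒  (a,b)_2 = -1.
|Ram(-210, 170)| = 4, even; anisotropic at {2, 3, 5, 17}.

[2, 3, 5, 17]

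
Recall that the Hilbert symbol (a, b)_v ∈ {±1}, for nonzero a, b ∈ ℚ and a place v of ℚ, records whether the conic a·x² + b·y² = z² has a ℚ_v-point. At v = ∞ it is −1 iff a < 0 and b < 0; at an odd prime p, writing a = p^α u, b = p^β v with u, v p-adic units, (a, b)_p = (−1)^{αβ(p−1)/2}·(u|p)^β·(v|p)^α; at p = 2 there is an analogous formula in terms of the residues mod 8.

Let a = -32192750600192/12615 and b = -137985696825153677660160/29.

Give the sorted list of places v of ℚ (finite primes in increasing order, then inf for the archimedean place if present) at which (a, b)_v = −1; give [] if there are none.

[2, 5, 17, inf]

Mod squares: a ≡ -23205, b ≡ -51765. Check v ∈ {∞, 2, 3, 5, 7, 11, 13, 17, 23, 29}.
v=3: a=3^-1·(≡2), b=3^7·(≡1) mod 3; (2|3)=-1, (1|3)=+1; (−1)^{-1·7·1}·(-1)^7·(+1)^-1 = +1.
v=29: a=29^-2·(≡1), b=29^-1·(≡24) mod 29; (1|29)=+1, (24|29)=+1; (−1)^{-2·-1·14}·(+1)^-1·(+1)^-2 = +1.
v=5: a=5^-1·(≡1), b=5^1·(≡2) mod 5; (1|5)=+1, (2|5)=-1; (−1)^{-1·1·2}·(+1)^1·(-1)^-1 = -1.
v=17: a=17^1·(≡5), b=17^3·(≡4) mod 17; (5|17)=-1, (4|17)=+1; (−1)^{1·3·8}·(-1)^3·(+1)^1 = -1.
v=11: a=11^0·(≡3), b=11^2·(≡4) mod 11; (3|11)=+1, (4|11)=+1; (−1)^{0·2·5}·(+1)^2·(+1)^0 = +1.
v=7: a=7^5·(≡6), b=7^3·(≡1) mod 7; (6|7)=-1, (1|7)=+1; (−1)^{5·3·3}·(-1)^3·(+1)^5 = +1.
v=2: v_2(a)=14, v_2(b)=12; units ≡ 3, 3 (mod 8); ε·ε+αω+βω = 1·1+14·1+12·1 ≡ 1  ⇒  (a,b)_2 = -1.
v=23: a=23^2·(≡13), b=23^2·(≡6) mod 23; (13|23)=+1, (6|23)=+1; (−1)^{2·2·11}·(+1)^2·(+1)^2 = +1.
v=13: a=13^1·(≡3), b=13^4·(≡3) mod 13; (3|13)=+1, (3|13)=+1; (−1)^{1·4·6}·(+1)^4·(+1)^1 = +1.
v=∞: -23205 < 0 and -51765 < 0  ⇒  (a,b)_∞ = -1.
|Ram(-23205, -51765)| = 4, even; anisotropic at {2, 5, 17, ∞}.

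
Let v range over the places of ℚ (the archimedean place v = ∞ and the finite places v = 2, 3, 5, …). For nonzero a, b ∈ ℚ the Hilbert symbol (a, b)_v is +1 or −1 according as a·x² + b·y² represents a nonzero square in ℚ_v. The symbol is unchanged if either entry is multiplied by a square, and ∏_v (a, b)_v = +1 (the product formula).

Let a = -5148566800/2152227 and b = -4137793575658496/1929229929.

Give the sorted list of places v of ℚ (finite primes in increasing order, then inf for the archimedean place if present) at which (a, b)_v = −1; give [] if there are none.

Mod squares: a ≡ -22971, b ≡ -41. Check v ∈ {∞, 2, 3, 5, 7, 11, 13, 19, 31, 41}.
v=13: a=13^1·(≡4), b=13^2·(≡11) mod 13; (4|13)=+1, (11|13)=-1; (−1)^{1·2·6}·(+1)^2·(-1)^1 = -1.
v=41: a=41^2·(≡28), b=41^3·(≡36) mod 41; (28|41)=-1, (36|41)=+1; (−1)^{2·3·20}·(-1)^3·(+1)^2 = -1.
v=19: a=19^1·(≡1), b=19^2·(≡11) mod 19; (1|19)=+1, (11|19)=+1; (−1)^{1·2·9}·(+1)^2·(+1)^1 = +1.
v=5: a=5^2·(≡4), b=5^0·(≡1) mod 5; (4|5)=+1, (1|5)=+1; (−1)^{2·0·2}·(+1)^0·(+1)^2 = +1.
v=2: v_2(a)=4, v_2(b)=10; units ≡ 5, 7 (mod 8); ε·ε+αω+βω = 0·1+4·0+10·1 ≡ 0  ⇒  (a,b)_2 = +1.
v=3: a=3^-1·(≡2), b=3^-2·(≡1) mod 3; (2|3)=-1, (1|3)=+1; (−1)^{-1·-2·1}·(-1)^-2·(+1)^-1 = +1.
v=7: a=7^-2·(≡3), b=7^0·(≡4) mod 7; (3|7)=-1, (4|7)=+1; (−1)^{-2·0·3}·(-1)^0·(+1)^-2 = +1.
v=11: a=11^-4·(≡2), b=11^-8·(≡3) mod 11; (2|11)=-1, (3|11)=+1; (−1)^{-4·-8·5}·(-1)^-8·(+1)^-4 = +1.
v=∞: -22971 < 0 and -41 < 0  ⇒  (a,b)_∞ = -1.
v=31: a=31^1·(≡30), b=31^2·(≡15) mod 31; (30|31)=-1, (15|31)=-1; (−1)^{1·2·15}·(-1)^2·(-1)^1 = -1.
(-22971, -41 / ℚ) ramifies at {13, 31, 41, ∞}: a division algebra.

[13, 31, 41, inf]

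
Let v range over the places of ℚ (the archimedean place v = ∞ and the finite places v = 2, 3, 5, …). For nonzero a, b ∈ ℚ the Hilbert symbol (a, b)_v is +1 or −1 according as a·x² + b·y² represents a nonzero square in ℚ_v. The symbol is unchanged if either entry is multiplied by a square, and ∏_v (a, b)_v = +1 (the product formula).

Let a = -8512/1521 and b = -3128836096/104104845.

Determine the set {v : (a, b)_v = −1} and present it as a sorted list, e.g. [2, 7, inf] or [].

Mod squares: a ≡ -133, b ≡ -5. Check v ∈ {∞, 2, 3, 5, 7, 13, 19, 23}.
v=3: a=3^-2·(≡2), b=3^-6·(≡1) mod 3; (2|3)=-1, (1|3)=+1; (−1)^{-2·-6·1}·(-1)^-6·(+1)^-2 = +1.
v=5: a=5^0·(≡3), b=5^-1·(≡1) mod 5; (3|5)=-1, (1|5)=+1; (−1)^{0·-1·2}·(-1)^-1·(+1)^0 = -1.
v=7: a=7^1·(≡1), b=7^0·(≡4) mod 7; (1|7)=+1, (4|7)=+1; (−1)^{1·0·3}·(+1)^0·(+1)^1 = +1.
v=∞: -133 < 0 and -5 < 0  ⇒  (a,b)_∞ = -1.
v=2: v_2(a)=6, v_2(b)=14; units ≡ 3, 3 (mod 8); ε·ε+αω+βω = 1·1+6·1+14·1 ≡ 1  ⇒  (a,b)_2 = -1.
v=13: a=13^-2·(≡9), b=13^-4·(≡6) mod 13; (9|13)=+1, (6|13)=-1; (−1)^{-2·-4·6}·(+1)^-4·(-1)^-2 = +1.
v=23: a=23^0·(≡7), b=23^2·(≡4) mod 23; (7|23)=-1, (4|23)=+1; (−1)^{0·2·11}·(-1)^2·(+1)^0 = +1.
v=19: a=19^1·(≡8), b=19^2·(≡8) mod 19; (8|19)=-1, (8|19)=-1; (−1)^{1·2·9}·(-1)^2·(-1)^1 = -1.
Ram(-133, -5) = {2, 5, 19, ∞}; no ℚ_2-point on the conic.

[2, 5, 19, inf]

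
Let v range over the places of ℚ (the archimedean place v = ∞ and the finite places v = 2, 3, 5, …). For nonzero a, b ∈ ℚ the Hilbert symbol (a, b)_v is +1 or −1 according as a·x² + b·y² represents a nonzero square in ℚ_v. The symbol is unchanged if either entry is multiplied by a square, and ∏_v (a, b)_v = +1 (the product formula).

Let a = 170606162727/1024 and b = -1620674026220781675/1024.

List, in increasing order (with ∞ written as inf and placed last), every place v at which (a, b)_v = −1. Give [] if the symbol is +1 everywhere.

(a, b) ≡ (11063, -187) mod (ℚ^×)²; places V = {2, 3, 5, 7, 11, 13, 17, 23, 37, ∞}.
(a,b)_2: α=-10, β=-10; u≡7, v≡5 (mod 8); ε(u)ε(v)=1·0, αω(v)=-10·1, βω(u)=-10·0; sum ≡ 0  ⇒  +1.
(a,b)_17: α=2, u≡2; β=3, v≡11 (mod 17); (2|17)=+1, (11|17)=-1; sign (−1)^0·+1^3·-1^2 = +1.
(a,b)_5: α=0, u≡3; β=2, v≡2 (mod 5); (3|5)=-1, (2|5)=-1; sign (−1)^0·-1^2·-1^0 = +1.
(a,b)_13: α=1, u≡11; β=2, v≡11 (mod 13); (11|13)=-1, (11|13)=-1; sign (−1)^0·-1^2·-1^1 = -1.
(a,b)_7: α=2, u≡5; β=0, v≡2 (mod 7); (5|7)=-1, (2|7)=+1; sign (−1)^0·-1^0·+1^2 = +1.
(a,b)_23: α=1, u≡17; β=2, v≡14 (mod 23); (17|23)=-1, (14|23)=-1; sign (−1)^0·-1^2·-1^1 = -1.
(a,b)_3: α=2, u≡2; β=4, v≡2 (mod 3); (2|3)=-1, (2|3)=-1; sign (−1)^0·-1^4·-1^2 = +1.
(a,b)_37: α=1, u≡3; β=2, v≡14 (mod 37); (3|37)=+1, (14|37)=-1; sign (−1)^0·+1^2·-1^1 = -1.
(a,b)_∞: sgn(11063)=+, sgn(-187)=−, so +1.
(a,b)_11: α=2, u≡2; β=3, v≡3 (mod 11); (2|11)=-1, (3|11)=+1; sign (−1)^0·-1^3·+1^2 = -1.
(11063, -187 / ℚ) ramifies at {11, 13, 23, 37}: a division algebra.

[11, 13, 23, 37]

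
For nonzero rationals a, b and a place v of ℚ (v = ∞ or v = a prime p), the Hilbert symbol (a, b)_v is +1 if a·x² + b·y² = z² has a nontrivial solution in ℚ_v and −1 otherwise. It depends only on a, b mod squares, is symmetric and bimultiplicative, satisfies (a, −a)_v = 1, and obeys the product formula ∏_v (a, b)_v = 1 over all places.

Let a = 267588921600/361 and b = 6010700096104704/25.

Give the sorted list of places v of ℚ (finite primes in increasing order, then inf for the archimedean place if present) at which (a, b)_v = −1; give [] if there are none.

Mod squares: a ≡ 561, b ≡ 1001. Check v ∈ {∞, 2, 3, 5, 7, 11, 13, 17, 19}.
v=3: a=3^3·(≡1), b=3^4·(≡2) mod 3; (1|3)=+1, (2|3)=-1; (−1)^{3·4·1}·(+1)^4·(-1)^3 = -1.
v=11: a=11^1·(≡6), b=11^3·(≡5) mod 11; (6|11)=-1, (5|11)=+1; (−1)^{1·3·5}·(-1)^3·(+1)^1 = +1.
v=13: a=13^2·(≡7), b=13^3·(≡3) mod 13; (7|13)=-1, (3|13)=+1; (−1)^{2·3·6}·(-1)^3·(+1)^2 = -1.
v=∞: 561 > 0 and 1001 > 0  ⇒  (a,b)_∞ = +1.
v=2: v_2(a)=8, v_2(b)=8; units ≡ 1, 1 (mod 8); ε·ε+αω+βω = 0·0+8·0+8·0 ≡ 0  ⇒  (a,b)_2 = +1.
v=17: a=17^1·(≡15), b=17^2·(≡4) mod 17; (15|17)=+1, (4|17)=+1; (−1)^{1·2·8}·(+1)^2·(+1)^1 = +1.
v=5: a=5^2·(≡4), b=5^-2·(≡4) mod 5; (4|5)=+1, (4|5)=+1; (−1)^{2·-2·2}·(+1)^-2·(+1)^2 = +1.
v=19: a=19^-2·(≡12), b=19^0·(≡18) mod 19; (12|19)=-1, (18|19)=-1; (−1)^{-2·0·9}·(-1)^0·(-1)^-2 = +1.
v=7: a=7^2·(≡1), b=7^3·(≡6) mod 7; (1|7)=+1, (6|7)=-1; (−1)^{2·3·3}·(+1)^3·(-1)^2 = +1.
|Ram(561, 1001)| = 2, even; anisotropic at {3, 13}.

[3, 13]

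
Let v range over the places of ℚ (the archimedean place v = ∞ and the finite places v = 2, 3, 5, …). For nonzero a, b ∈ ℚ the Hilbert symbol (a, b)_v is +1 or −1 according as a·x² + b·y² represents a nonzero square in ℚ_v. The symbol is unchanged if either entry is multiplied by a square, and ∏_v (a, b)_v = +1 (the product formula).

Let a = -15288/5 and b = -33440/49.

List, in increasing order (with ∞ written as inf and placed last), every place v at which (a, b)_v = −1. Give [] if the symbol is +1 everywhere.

[11, inf]

Mod squares: a ≡ -390, b ≡ -2090. Check v ∈ {∞, 2, 3, 5, 7, 11, 13, 19}.
v=19: a=19^0·(≡9), b=19^1·(≡11) mod 19; (9|19)=+1, (11|19)=+1; (−1)^{0·1·9}·(+1)^1·(+1)^0 = +1.
v=11: a=11^0·(≡7), b=11^1·(≡8) mod 11; (7|11)=-1, (8|11)=-1; (−1)^{0·1·5}·(-1)^1·(-1)^0 = -1.
v=13: a=13^1·(≡4), b=13^0·(≡10) mod 13; (4|13)=+1, (10|13)=+1; (−1)^{1·0·6}·(+1)^0·(+1)^1 = +1.
v=7: a=7^2·(≡2), b=7^-2·(≡6) mod 7; (2|7)=+1, (6|7)=-1; (−1)^{2·-2·3}·(+1)^-2·(-1)^2 = +1.
v=5: a=5^-1·(≡2), b=5^1·(≡3) mod 5; (2|5)=-1, (3|5)=-1; (−1)^{-1·1·2}·(-1)^1·(-1)^-1 = +1.
v=2: v_2(a)=3, v_2(b)=5; units ≡ 5, 3 (mod 8); ε·ε+αω+βω = 0·1+3·1+5·1 ≡ 0  ⇒  (a,b)_2 = +1.
v=3: a=3^1·(≡2), b=3^0·(≡1) mod 3; (2|3)=-1, (1|3)=+1; (−1)^{1·0·1}·(-1)^0·(+1)^1 = +1.
v=∞: -390 < 0 and -2090 < 0  ⇒  (a,b)_∞ = -1.
(-390, -2090 / ℚ) ramifies at {11, ∞}: a division algebra.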